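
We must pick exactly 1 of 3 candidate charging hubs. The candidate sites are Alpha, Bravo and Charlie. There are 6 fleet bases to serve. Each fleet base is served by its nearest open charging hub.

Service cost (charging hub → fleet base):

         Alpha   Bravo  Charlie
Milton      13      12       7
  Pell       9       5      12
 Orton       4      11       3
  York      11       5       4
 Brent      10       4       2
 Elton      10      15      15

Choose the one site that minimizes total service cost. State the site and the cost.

With exactly 1 open, each fleet base uses its cheapest among the chosen.
{Charlie}: Milton→Charlie 7, Pell→Charlie 12, Orton→Charlie 3, York→Charlie 4, Brent→Charlie 2, Elton→Charlie 15. Service cost 43.
{Bravo}: service cost 52
{Alpha}: service cost 57
Among all 3 size-1 choices, {Charlie} is lowest.

Choose Charlie only; total service cost 43.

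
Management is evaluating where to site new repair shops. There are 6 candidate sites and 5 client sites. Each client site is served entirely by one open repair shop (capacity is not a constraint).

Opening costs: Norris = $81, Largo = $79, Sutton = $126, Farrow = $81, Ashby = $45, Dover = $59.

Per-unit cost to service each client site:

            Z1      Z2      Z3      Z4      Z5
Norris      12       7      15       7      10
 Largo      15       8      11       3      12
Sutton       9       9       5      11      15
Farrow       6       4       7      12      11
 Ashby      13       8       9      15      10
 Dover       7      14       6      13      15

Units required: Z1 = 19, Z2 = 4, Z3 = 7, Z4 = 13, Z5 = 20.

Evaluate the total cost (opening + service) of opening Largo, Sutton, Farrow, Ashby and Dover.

Total cost: 794

Each client site is assigned to its cheapest site among the open ones.
{Largo, Sutton, Farrow, Ashby, Dover}: Z1→Farrow 6·19=114, Z2→Farrow 4·4=16, Z3→Sutton 5·7=35, Z4→Largo 3·13=39, Z5→Ashby 10·20=200. Service 404; fixed 390; total 794.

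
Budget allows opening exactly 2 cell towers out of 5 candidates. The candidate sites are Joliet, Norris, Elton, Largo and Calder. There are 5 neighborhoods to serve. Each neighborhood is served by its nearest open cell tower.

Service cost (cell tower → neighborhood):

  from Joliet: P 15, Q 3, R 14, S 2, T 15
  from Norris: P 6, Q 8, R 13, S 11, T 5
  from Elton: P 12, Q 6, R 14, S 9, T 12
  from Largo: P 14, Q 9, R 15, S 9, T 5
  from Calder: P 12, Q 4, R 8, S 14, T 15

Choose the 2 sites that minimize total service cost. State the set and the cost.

With exactly 2 open, each neighborhood uses its cheapest among the chosen.
{Joliet, Norris}: P→Norris 6, Q→Joliet 3, R→Norris 13, S→Joliet 2, T→Norris 5. Service cost 29.
{Norris, Calder}: service cost 34
{Joliet, Largo}: service cost 38
Among all 10 size-2 choices, {Joliet, Norris} is lowest.

Choose Joliet and Norris; total service cost 29.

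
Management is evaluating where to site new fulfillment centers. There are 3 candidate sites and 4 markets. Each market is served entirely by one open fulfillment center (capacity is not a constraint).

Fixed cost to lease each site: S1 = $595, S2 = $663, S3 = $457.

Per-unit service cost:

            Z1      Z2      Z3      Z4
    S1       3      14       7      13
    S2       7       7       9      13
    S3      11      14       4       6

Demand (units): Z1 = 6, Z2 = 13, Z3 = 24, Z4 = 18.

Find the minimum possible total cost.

Minimum total cost: 909

For any fixed open set, each market goes to its cheapest open site; total = fixed + service.
{S3}: Z1→S3 11·6=66, Z2→S3 14·13=182, Z3→S3 4·24=96, Z4→S3 6·18=108. Service 452; fixed 457; total 909.
{S1}: service 602 + fixed 595 = 1197
{S2}: service 583 + fixed 663 = 1246
{S1, S2, S3}: Z1→S1 3·6=18, Z2→S2 7·13=91, Z3→S3 4·24=96, Z4→S3 6·18=108. Service 313; fixed 1715; total 2028.
No other subset beats 909.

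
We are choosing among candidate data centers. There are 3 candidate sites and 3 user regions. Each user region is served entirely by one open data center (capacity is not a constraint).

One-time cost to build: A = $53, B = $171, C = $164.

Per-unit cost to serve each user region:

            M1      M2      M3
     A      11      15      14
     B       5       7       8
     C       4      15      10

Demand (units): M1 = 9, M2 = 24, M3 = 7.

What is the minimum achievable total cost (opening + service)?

For any fixed open set, each user region goes to its cheapest open site; total = fixed + service.
{B}: M1→B 5·9=45, M2→B 7·24=168, M3→B 8·7=56. Service 269; fixed 171; total 440.
{A, B}: service 269 + fixed 224 = 493
{B, C}: M1→C 4·9=36, M2→B 7·24=168, M3→B 8·7=56. Service 260; fixed 335; total 595.
{A, B, C}: M1→C 4·9=36, M2→B 7·24=168, M3→B 8·7=56. Service 260; fixed 388; total 648.
(All 7 nonempty subsets were checked; B only is lowest.)

Minimum total cost: 440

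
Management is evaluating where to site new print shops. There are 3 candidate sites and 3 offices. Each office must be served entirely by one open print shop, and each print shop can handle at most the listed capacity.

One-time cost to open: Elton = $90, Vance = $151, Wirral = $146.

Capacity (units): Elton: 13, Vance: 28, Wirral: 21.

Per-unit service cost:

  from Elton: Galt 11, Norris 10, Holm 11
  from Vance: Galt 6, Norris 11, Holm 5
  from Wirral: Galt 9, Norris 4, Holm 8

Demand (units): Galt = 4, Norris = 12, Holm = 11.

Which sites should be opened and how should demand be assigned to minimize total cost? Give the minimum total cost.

Minimum total cost: 362

Open {Vance}: Galt→Vance 6·4=24, Norris→Vance 11·12=132, Holm→Vance 5·11=55.
Loads: Vance carries 27/28. Service 211; fixed 151; total 362.
Next best feasible plan costs 424.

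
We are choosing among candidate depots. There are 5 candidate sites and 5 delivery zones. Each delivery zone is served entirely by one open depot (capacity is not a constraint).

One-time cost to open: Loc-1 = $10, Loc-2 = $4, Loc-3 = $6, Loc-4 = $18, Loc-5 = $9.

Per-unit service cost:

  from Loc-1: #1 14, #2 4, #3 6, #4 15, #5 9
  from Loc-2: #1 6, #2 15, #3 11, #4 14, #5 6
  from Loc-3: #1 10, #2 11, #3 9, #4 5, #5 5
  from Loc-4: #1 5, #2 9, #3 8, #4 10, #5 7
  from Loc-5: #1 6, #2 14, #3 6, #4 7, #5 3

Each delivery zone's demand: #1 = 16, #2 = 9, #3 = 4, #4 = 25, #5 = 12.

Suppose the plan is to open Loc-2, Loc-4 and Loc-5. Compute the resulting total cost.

Each delivery zone is assigned to its cheapest site among the open ones.
{Loc-2, Loc-4, Loc-5}: #1→Loc-4 5·16=80, #2→Loc-4 9·9=81, #3→Loc-5 6·4=24, #4→Loc-5 7·25=175, #5→Loc-5 3·12=36. Service 396; fixed 31; total 427.

Total cost: 427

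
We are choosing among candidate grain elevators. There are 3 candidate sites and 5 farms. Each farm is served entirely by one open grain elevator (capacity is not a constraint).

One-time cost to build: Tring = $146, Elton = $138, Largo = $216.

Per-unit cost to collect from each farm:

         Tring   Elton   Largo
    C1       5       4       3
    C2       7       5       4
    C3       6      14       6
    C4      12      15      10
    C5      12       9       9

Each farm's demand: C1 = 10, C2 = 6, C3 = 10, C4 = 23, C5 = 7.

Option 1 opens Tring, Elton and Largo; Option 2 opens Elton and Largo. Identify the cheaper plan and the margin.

Option 1: {Tring, Elton, Largo}: C1→Largo 3·10=30, C2→Largo 4·6=24, C3→Tring 6·10=60, C4→Largo 10·23=230, C5→Elton 9·7=63. Service 407; fixed 500; total 907.
Option 2: {Elton, Largo}: C1→Largo 3·10=30, C2→Largo 4·6=24, C3→Largo 6·10=60, C4→Largo 10·23=230, C5→Elton 9·7=63. Service 407; fixed 354; total 761.
Difference: |907 − 761| = 146.

Option 2 is cheaper by 146.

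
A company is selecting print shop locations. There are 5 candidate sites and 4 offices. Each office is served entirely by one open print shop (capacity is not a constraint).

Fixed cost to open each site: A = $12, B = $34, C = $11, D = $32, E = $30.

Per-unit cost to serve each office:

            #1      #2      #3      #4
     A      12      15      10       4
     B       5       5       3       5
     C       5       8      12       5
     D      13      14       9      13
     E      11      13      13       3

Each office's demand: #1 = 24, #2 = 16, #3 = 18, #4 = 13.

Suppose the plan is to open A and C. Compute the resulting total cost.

Total cost: 503

Each office is assigned to its cheapest site among the open ones.
{A, C}: #1→C 5·24=120, #2→C 8·16=128, #3→A 10·18=180, #4→A 4·13=52. Service 480; fixed 23; total 503.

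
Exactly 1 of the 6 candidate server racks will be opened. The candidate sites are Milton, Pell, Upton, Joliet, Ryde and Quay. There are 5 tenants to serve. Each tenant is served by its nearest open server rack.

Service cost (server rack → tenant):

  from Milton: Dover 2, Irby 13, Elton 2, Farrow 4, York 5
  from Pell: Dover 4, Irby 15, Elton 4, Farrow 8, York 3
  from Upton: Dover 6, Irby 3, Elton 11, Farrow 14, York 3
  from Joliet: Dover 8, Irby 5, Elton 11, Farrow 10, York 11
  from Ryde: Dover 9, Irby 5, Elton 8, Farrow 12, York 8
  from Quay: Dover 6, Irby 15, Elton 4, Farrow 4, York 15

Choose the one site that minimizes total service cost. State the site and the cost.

Choose Milton only; total service cost 26.

With exactly 1 open, each tenant uses its cheapest among the chosen.
{Milton}: Dover→Milton 2, Irby→Milton 13, Elton→Milton 2, Farrow→Milton 4, York→Milton 5. Service cost 26.
{Pell}: service cost 34
{Upton}: service cost 37
Among all 6 size-1 choices, {Milton} is lowest.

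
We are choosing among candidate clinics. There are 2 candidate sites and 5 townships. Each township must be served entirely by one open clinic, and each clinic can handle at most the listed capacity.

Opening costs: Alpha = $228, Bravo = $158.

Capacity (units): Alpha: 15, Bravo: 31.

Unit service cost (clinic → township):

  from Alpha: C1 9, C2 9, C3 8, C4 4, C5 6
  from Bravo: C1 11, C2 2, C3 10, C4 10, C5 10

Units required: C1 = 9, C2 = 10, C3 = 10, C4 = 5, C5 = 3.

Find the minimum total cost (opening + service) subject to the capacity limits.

Minimum total cost: 635

Open {Alpha, Bravo}: C1→Bravo 11·9=99, C2→Bravo 2·10=20, C3→Alpha 8·10=80, C4→Alpha 4·5=20, C5→Bravo 10·3=30.
Loads: Alpha carries 15/15, Bravo carries 22/31. Service 249; fixed 386; total 635.
Next best feasible plan costs 637.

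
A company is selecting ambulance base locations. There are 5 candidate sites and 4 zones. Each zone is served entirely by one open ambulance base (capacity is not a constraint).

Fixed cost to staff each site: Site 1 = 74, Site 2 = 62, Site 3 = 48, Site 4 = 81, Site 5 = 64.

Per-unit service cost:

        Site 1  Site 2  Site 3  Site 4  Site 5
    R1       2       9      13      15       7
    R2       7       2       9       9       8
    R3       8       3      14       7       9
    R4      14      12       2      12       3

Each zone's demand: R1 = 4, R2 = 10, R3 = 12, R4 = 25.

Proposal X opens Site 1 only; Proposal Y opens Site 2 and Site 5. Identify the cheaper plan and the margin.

Proposal Y is cheaper by 313.

Proposal X: {Site 1}: R1→Site 1 2·4=8, R2→Site 1 7·10=70, R3→Site 1 8·12=96, R4→Site 1 14·25=350. Service 524; fixed 74; total 598.
Proposal Y: {Site 2, Site 5}: R1→Site 5 7·4=28, R2→Site 2 2·10=20, R3→Site 2 3·12=36, R4→Site 5 3·25=75. Service 159; fixed 126; total 285.
Difference: |598 − 285| = 313.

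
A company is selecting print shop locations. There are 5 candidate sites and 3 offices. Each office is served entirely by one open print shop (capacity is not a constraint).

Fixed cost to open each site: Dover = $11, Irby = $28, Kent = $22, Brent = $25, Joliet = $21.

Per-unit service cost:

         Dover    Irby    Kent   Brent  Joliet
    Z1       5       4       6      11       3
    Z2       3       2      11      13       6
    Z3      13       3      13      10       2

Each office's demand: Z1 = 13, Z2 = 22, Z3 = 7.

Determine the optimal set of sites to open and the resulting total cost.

Open Irby only; minimum total cost 145.

For any fixed open set, each office goes to its cheapest open site; total = fixed + service.
{Irby}: Z1→Irby 4·13=52, Z2→Irby 2·22=44, Z3→Irby 3·7=21. Service 117; fixed 28; total 145.
{Irby, Joliet}: Z1→Joliet 3·13=39, Z2→Irby 2·22=44, Z3→Joliet 2·7=14. Service 97; fixed 49; total 146.
{Dover, Joliet}: service 119 + fixed 32 = 151
{Dover, Irby, Kent, Brent, Joliet}: service 97 + fixed 107 = 204
No other subset beats 145.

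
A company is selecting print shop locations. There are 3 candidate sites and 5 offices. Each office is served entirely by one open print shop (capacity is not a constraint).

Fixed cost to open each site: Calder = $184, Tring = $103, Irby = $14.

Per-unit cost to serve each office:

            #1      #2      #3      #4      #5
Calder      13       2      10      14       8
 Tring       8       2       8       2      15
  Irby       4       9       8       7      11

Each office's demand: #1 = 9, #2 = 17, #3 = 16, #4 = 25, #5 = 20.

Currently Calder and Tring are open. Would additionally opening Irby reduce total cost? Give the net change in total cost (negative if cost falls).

Current service cost with {Calder, Tring}: 444.
Adding Irby: each office re-picks its cheapest; new service cost 408, saving 36.
Extra fixed cost: 14. Net change = 14 − 36 = -22.
(Totals: 731 → 709.)

Yes — net change −22 (cost falls by 22).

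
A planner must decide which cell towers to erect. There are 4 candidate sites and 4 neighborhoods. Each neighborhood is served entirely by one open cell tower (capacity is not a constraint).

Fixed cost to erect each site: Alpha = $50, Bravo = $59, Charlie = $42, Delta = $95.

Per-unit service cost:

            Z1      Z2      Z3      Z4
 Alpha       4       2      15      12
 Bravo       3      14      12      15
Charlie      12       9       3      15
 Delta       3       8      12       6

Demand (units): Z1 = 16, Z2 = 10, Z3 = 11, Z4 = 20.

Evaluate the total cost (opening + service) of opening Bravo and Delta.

Each neighborhood is assigned to its cheapest site among the open ones.
{Bravo, Delta}: Z1→Bravo 3·16=48, Z2→Delta 8·10=80, Z3→Bravo 12·11=132, Z4→Delta 6·20=120. Service 380; fixed 154; total 534.

Total cost: 534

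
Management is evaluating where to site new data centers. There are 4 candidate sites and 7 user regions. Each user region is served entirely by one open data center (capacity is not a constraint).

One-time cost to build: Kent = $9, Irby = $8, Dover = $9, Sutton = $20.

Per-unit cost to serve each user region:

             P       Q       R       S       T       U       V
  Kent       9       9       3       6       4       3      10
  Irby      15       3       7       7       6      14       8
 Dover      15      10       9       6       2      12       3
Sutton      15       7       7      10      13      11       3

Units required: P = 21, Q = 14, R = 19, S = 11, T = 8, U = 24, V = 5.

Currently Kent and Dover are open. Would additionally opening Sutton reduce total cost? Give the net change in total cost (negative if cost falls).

Current service cost with {Kent, Dover}: 541.
Adding Sutton: each user region re-picks its cheapest; new service cost 513, saving 28.
Extra fixed cost: 20. Net change = 20 − 28 = -8.
(Totals: 559 → 551.)

Yes — net change −8 (cost falls by 8).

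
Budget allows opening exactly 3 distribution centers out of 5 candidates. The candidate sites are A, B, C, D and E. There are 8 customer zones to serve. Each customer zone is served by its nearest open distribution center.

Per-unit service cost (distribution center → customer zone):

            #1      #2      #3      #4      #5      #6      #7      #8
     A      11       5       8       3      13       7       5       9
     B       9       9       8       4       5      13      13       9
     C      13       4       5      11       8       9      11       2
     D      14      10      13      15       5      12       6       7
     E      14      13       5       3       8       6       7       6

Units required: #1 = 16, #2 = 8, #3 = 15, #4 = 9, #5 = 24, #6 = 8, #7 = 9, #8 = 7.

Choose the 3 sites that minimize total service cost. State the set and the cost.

With exactly 3 open, each customer zone uses its cheapest among the chosen.
{A, B, C}: #1→B 9·16=144, #2→C 4·8=32, #3→C 5·15=75, #4→A 3·9=27, #5→B 5·24=120, #6→A 7·8=56, #7→A 5·9=45, #8→C 2·7=14. Service cost 513.
{B, C, E}: service cost 523
{A, B, E}: service cost 541
Among all 10 size-3 choices, {A, B, C} is lowest.

Choose A, B and C; total service cost 513.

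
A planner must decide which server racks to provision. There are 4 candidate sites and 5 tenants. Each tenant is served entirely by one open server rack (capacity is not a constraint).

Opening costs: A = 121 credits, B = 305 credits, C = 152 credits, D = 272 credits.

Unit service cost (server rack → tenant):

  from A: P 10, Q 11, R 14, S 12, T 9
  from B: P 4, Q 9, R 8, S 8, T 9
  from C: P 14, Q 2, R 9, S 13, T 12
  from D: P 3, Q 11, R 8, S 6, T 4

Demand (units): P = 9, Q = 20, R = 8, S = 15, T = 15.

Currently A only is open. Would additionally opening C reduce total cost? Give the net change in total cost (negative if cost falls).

Yes — net change −68 (cost falls by 68).

Current service cost with {A}: 737.
Adding C: each tenant re-picks its cheapest; new service cost 517, saving 220.
Extra fixed cost: 152. Net change = 152 − 220 = -68.
(Totals: 858 → 790.)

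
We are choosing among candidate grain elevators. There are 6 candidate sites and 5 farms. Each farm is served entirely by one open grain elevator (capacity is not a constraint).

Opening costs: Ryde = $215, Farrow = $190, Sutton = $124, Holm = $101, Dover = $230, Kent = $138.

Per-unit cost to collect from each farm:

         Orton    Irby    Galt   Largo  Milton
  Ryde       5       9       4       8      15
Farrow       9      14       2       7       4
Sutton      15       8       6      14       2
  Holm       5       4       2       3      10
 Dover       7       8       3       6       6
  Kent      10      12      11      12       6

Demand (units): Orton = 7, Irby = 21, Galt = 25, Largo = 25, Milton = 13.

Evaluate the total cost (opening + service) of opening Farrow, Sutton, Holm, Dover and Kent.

Total cost: 1053

Each farm is assigned to its cheapest site among the open ones.
{Farrow, Sutton, Holm, Dover, Kent}: Orton→Holm 5·7=35, Irby→Holm 4·21=84, Galt→Farrow 2·25=50, Largo→Holm 3·25=75, Milton→Sutton 2·13=26. Service 270; fixed 783; total 1053.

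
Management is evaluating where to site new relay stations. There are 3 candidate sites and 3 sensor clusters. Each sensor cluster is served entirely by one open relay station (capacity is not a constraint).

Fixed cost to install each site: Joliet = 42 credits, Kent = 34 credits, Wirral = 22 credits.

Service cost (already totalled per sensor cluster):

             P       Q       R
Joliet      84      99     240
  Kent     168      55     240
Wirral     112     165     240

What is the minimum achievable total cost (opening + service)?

For any fixed open set, each sensor cluster goes to its cheapest open site; total = fixed + service.
{Joliet, Kent}: P→Joliet 84, Q→Kent 55, R→Joliet 240. Service 379; fixed 76; total 455.
{Kent, Wirral}: P→Wirral 112, Q→Kent 55, R→Kent 240. Service 407; fixed 56; total 463.
{Joliet}: P→Joliet 84, Q→Joliet 99, R→Joliet 240. Service 423; fixed 42; total 465.
{Joliet, Kent, Wirral}: P→Joliet 84, Q→Kent 55, R→Joliet 240. Service 379; fixed 98; total 477.
No other subset beats 455.

Minimum total cost: 455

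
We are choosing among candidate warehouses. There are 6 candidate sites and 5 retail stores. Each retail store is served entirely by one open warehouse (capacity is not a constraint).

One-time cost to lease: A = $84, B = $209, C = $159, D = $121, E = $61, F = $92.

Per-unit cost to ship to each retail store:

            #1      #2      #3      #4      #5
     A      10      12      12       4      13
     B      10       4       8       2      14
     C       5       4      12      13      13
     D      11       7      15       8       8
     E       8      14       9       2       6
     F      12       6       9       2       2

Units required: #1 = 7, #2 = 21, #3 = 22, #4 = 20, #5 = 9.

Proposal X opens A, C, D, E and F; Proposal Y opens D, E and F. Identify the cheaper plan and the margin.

Proposal X: {A, C, D, E, F}: #1→C 5·7=35, #2→C 4·21=84, #3→E 9·22=198, #4→E 2·20=40, #5→F 2·9=18. Service 375; fixed 517; total 892.
Proposal Y: {D, E, F}: #1→E 8·7=56, #2→F 6·21=126, #3→E 9·22=198, #4→E 2·20=40, #5→F 2·9=18. Service 438; fixed 274; total 712.
Difference: |892 − 712| = 180.

Proposal Y is cheaper by 180.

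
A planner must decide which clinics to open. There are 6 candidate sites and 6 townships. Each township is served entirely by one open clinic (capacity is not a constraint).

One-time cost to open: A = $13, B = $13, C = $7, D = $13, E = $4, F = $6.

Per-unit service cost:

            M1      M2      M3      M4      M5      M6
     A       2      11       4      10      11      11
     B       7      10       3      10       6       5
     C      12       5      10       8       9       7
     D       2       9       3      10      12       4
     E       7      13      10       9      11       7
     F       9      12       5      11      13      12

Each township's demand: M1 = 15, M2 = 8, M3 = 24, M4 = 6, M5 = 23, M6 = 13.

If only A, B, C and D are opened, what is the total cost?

Each township is assigned to its cheapest site among the open ones.
{A, B, C, D}: M1→A 2·15=30, M2→C 5·8=40, M3→B 3·24=72, M4→C 8·6=48, M5→B 6·23=138, M6→D 4·13=52. Service 380; fixed 46; total 426.

Total cost: 426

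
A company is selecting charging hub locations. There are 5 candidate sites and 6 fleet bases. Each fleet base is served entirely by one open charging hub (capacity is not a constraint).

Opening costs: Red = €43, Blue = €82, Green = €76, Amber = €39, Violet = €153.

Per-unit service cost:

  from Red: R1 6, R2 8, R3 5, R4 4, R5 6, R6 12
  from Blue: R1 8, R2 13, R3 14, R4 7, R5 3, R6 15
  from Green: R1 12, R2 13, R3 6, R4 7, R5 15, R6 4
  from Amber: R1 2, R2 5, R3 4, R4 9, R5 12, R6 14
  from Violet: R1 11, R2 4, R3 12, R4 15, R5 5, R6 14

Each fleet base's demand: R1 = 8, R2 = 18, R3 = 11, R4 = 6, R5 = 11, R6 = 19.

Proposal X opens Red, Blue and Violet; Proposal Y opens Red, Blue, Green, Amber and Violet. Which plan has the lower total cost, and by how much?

Proposal Y is cheaper by 80.

Proposal X: {Red, Blue, Violet}: R1→Red 6·8=48, R2→Violet 4·18=72, R3→Red 5·11=55, R4→Red 4·6=24, R5→Blue 3·11=33, R6→Red 12·19=228. Service 460; fixed 278; total 738.
Proposal Y: {Red, Blue, Green, Amber, Violet}: R1→Amber 2·8=16, R2→Violet 4·18=72, R3→Amber 4·11=44, R4→Red 4·6=24, R5→Blue 3·11=33, R6→Green 4·19=76. Service 265; fixed 393; total 658.
Difference: |738 − 658| = 80.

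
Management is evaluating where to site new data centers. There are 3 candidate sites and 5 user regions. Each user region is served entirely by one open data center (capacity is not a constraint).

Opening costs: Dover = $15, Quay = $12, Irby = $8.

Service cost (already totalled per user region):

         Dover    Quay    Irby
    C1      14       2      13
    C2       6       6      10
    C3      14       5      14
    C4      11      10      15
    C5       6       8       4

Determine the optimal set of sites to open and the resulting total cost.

Open Quay only; minimum total cost 43.

For any fixed open set, each user region goes to its cheapest open site; total = fixed + service.
{Quay}: C1→Quay 2, C2→Quay 6, C3→Quay 5, C4→Quay 10, C5→Quay 8. Service 31; fixed 12; total 43.
{Quay, Irby}: C1→Quay 2, C2→Quay 6, C3→Quay 5, C4→Quay 10, C5→Irby 4. Service 27; fixed 20; total 47.
{Dover, Quay}: service 29 + fixed 27 = 56
{Dover, Quay, Irby}: service 27 + fixed 35 = 62
No other subset beats 43.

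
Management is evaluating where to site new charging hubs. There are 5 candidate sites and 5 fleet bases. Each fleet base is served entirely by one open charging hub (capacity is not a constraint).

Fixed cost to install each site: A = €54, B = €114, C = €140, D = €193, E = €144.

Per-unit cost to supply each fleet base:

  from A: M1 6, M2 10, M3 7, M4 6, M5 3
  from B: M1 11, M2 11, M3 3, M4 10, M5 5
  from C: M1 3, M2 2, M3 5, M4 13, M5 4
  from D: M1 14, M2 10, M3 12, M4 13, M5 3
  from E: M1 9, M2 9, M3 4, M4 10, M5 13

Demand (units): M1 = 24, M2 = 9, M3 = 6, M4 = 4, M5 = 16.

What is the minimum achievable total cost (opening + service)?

For any fixed open set, each fleet base goes to its cheapest open site; total = fixed + service.
{C}: M1→C 3·24=72, M2→C 2·9=18, M3→C 5·6=30, M4→C 13·4=52, M5→C 4·16=64. Service 236; fixed 140; total 376.
{A, C}: service 192 + fixed 194 = 386
{A}: service 348 + fixed 54 = 402
{A, B, C, D, E}: service 180 + fixed 645 = 825
No other subset beats 376.

Minimum total cost: 376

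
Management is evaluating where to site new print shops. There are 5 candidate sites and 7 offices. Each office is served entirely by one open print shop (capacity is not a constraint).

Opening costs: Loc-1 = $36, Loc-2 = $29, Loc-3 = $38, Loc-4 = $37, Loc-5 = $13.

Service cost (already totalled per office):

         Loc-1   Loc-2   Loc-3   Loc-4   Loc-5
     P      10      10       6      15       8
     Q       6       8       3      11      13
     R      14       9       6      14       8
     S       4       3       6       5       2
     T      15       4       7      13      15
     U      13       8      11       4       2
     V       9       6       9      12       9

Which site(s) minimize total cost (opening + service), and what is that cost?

Open Loc-5 only; minimum total cost 70.

For any fixed open set, each office goes to its cheapest open site; total = fixed + service.
{Loc-5}: P→Loc-5 8, Q→Loc-5 13, R→Loc-5 8, S→Loc-5 2, T→Loc-5 15, U→Loc-5 2, V→Loc-5 9. Service 57; fixed 13; total 70.
{Loc-2}: service 48 + fixed 29 = 77
{Loc-2, Loc-5}: service 38 + fixed 42 = 80
{Loc-1, Loc-2, Loc-3, Loc-4, Loc-5}: P→Loc-3 6, Q→Loc-3 3, R→Loc-3 6, S→Loc-5 2, T→Loc-2 4, U→Loc-5 2, V→Loc-2 6. Service 29; fixed 153; total 182.
No other subset beats 70.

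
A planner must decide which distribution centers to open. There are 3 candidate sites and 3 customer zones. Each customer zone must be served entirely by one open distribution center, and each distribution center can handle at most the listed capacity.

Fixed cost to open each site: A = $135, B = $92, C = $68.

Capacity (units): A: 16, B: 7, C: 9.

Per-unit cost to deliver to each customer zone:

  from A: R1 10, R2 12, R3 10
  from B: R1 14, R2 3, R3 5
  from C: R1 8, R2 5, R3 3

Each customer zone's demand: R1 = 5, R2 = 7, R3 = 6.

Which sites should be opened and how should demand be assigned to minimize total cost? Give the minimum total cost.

Minimum total cost: 348

Open {A, C}: R1→A 10·5=50, R2→C 5·7=35, R3→A 10·6=60.
Loads: A carries 11/16, C carries 7/9. Service 145; fixed 203; total 348.
Next best feasible plan costs 355.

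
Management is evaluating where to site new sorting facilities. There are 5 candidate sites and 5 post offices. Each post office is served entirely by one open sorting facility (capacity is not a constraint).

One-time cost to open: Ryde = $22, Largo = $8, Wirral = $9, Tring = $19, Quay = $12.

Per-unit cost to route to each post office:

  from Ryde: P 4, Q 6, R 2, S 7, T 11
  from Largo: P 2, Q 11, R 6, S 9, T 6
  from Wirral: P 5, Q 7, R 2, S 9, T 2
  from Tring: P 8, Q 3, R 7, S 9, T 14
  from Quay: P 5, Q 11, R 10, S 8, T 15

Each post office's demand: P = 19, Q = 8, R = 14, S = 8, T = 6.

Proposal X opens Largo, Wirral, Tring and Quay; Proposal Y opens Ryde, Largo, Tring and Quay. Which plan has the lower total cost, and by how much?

Proposal X: {Largo, Wirral, Tring, Quay}: P→Largo 2·19=38, Q→Tring 3·8=24, R→Wirral 2·14=28, S→Quay 8·8=64, T→Wirral 2·6=12. Service 166; fixed 48; total 214.
Proposal Y: {Ryde, Largo, Tring, Quay}: P→Largo 2·19=38, Q→Tring 3·8=24, R→Ryde 2·14=28, S→Ryde 7·8=56, T→Largo 6·6=36. Service 182; fixed 61; total 243.
Difference: |214 − 243| = 29.

Proposal X is cheaper by 29.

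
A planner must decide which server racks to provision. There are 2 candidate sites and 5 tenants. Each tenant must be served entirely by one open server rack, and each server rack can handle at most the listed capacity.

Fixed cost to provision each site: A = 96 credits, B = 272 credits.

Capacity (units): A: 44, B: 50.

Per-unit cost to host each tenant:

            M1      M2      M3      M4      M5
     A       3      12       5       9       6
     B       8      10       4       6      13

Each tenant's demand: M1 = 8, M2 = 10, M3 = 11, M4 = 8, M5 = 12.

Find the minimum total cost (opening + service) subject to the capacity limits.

Open {A, B}: M1→A 3·8=24, M2→B 10·10=100, M3→B 4·11=44, M4→B 6·8=48, M5→A 6·12=72.
Loads: A carries 20/44, B carries 29/50. Service 288; fixed 368; total 656.
Next best feasible plan costs 667.

Minimum total cost: 656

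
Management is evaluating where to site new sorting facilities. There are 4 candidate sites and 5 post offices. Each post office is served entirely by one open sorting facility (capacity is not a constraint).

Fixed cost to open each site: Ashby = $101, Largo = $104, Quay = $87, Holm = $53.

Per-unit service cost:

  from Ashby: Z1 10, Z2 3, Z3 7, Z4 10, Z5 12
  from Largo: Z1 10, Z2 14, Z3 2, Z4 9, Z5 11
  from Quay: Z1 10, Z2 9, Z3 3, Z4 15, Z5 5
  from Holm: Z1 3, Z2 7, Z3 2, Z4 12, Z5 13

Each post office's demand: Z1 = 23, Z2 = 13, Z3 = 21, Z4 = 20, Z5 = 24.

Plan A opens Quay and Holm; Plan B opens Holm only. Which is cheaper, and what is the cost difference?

Plan A is cheaper by 105.

Plan A: {Quay, Holm}: Z1→Holm 3·23=69, Z2→Holm 7·13=91, Z3→Holm 2·21=42, Z4→Holm 12·20=240, Z5→Quay 5·24=120. Service 562; fixed 140; total 702.
Plan B: {Holm}: Z1→Holm 3·23=69, Z2→Holm 7·13=91, Z3→Holm 2·21=42, Z4→Holm 12·20=240, Z5→Holm 13·24=312. Service 754; fixed 53; total 807.
Difference: |702 − 807| = 105.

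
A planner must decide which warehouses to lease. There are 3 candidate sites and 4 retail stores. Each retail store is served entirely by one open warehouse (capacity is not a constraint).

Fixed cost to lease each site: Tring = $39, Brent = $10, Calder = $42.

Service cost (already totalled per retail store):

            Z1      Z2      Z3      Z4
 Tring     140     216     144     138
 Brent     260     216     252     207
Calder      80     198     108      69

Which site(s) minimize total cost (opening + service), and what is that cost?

Open Calder only; minimum total cost 497.

For any fixed open set, each retail store goes to its cheapest open site; total = fixed + service.
{Calder}: Z1→Calder 80, Z2→Calder 198, Z3→Calder 108, Z4→Calder 69. Service 455; fixed 42; total 497.
{Brent, Calder}: Z1→Calder 80, Z2→Calder 198, Z3→Calder 108, Z4→Calder 69. Service 455; fixed 52; total 507.
{Tring, Calder}: service 455 + fixed 81 = 536
{Tring, Brent, Calder}: Z1→Calder 80, Z2→Calder 198, Z3→Calder 108, Z4→Calder 69. Service 455; fixed 91; total 546.
No other subset beats 497.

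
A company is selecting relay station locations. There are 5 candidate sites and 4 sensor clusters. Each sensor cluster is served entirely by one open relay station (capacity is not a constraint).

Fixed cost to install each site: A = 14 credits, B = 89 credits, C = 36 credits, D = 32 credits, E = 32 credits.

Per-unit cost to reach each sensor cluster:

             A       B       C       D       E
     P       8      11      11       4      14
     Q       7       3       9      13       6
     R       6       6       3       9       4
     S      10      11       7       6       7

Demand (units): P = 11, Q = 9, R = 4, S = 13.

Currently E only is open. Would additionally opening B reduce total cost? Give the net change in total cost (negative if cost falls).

Current service cost with {E}: 315.
Adding B: each sensor cluster re-picks its cheapest; new service cost 255, saving 60.
Extra fixed cost: 89. Net change = 89 − 60 = 29.
(Totals: 347 → 376.)

No — net change +29 (cost rises by 29).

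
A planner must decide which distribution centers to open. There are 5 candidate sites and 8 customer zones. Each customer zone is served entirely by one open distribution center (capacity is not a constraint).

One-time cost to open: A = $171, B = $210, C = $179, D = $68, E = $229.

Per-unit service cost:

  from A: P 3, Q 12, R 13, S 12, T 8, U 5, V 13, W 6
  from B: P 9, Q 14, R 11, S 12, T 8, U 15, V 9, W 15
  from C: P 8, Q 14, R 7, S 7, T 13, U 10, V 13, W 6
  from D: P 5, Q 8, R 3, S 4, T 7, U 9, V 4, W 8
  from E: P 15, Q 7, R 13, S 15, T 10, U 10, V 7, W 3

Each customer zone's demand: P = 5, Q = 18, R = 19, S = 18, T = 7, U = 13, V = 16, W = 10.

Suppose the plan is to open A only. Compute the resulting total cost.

Each customer zone is assigned to its cheapest site among the open ones.
{A}: P→A 3·5=15, Q→A 12·18=216, R→A 13·19=247, S→A 12·18=216, T→A 8·7=56, U→A 5·13=65, V→A 13·16=208, W→A 6·10=60. Service 1083; fixed 171; total 1254.

Total cost: 1254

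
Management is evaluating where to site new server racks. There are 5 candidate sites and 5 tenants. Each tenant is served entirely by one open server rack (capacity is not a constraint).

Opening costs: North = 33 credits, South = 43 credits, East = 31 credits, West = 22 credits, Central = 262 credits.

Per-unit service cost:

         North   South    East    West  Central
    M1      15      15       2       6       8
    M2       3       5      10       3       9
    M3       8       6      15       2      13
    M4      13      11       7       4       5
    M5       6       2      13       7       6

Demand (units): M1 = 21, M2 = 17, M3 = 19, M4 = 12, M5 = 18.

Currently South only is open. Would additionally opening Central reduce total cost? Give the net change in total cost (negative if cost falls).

No — net change +43 (cost rises by 43).

Current service cost with {South}: 682.
Adding Central: each tenant re-picks its cheapest; new service cost 463, saving 219.
Extra fixed cost: 262. Net change = 262 − 219 = 43.
(Totals: 725 → 768.)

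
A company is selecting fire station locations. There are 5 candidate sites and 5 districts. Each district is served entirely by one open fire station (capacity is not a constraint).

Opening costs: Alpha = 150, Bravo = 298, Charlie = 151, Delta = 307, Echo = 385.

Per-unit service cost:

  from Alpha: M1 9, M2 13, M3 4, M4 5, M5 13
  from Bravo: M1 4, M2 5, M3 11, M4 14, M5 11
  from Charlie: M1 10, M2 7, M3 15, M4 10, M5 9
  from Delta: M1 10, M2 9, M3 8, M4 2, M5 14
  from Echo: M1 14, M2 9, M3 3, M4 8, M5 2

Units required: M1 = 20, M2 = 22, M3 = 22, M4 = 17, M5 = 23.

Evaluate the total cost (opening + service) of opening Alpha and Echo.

Total cost: 1110

Each district is assigned to its cheapest site among the open ones.
{Alpha, Echo}: M1→Alpha 9·20=180, M2→Echo 9·22=198, M3→Echo 3·22=66, M4→Alpha 5·17=85, M5→Echo 2·23=46. Service 575; fixed 535; total 1110.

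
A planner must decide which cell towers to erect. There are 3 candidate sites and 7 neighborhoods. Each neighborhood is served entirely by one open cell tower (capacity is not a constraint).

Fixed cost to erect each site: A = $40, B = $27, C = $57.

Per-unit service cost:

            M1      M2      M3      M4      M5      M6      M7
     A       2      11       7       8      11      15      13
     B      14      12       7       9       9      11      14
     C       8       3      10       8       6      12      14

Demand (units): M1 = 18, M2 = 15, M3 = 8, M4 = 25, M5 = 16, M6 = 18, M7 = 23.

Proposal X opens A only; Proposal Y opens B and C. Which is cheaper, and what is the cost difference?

Proposal Y is cheaper by 97.

Proposal X: {A}: M1→A 2·18=36, M2→A 11·15=165, M3→A 7·8=56, M4→A 8·25=200, M5→A 11·16=176, M6→A 15·18=270, M7→A 13·23=299. Service 1202; fixed 40; total 1242.
Proposal Y: {B, C}: M1→C 8·18=144, M2→C 3·15=45, M3→B 7·8=56, M4→C 8·25=200, M5→C 6·16=96, M6→B 11·18=198, M7→B 14·23=322. Service 1061; fixed 84; total 1145.
Difference: |1242 − 1145| = 97.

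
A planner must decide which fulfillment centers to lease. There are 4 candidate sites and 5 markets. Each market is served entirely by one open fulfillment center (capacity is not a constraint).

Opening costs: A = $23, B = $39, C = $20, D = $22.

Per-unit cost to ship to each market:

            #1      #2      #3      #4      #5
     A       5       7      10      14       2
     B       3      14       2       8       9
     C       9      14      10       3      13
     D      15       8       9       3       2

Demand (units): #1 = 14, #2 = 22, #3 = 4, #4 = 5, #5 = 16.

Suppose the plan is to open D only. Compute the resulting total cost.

Each market is assigned to its cheapest site among the open ones.
{D}: #1→D 15·14=210, #2→D 8·22=176, #3→D 9·4=36, #4→D 3·5=15, #5→D 2·16=32. Service 469; fixed 22; total 491.

Total cost: 491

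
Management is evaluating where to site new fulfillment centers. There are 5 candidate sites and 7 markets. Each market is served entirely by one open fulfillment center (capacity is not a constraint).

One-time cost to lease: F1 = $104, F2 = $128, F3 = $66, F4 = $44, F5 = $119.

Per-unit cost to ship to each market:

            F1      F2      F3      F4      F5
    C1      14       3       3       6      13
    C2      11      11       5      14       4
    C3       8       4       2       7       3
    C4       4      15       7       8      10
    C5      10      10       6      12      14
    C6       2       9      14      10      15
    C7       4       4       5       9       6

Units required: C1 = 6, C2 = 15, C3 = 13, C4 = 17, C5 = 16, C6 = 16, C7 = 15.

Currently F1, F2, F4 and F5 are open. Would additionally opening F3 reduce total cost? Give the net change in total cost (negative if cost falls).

Yes — net change −11 (cost falls by 11).

Current service cost with {F1, F2, F4, F5}: 437.
Adding F3: each market re-picks its cheapest; new service cost 360, saving 77.
Extra fixed cost: 66. Net change = 66 − 77 = -11.
(Totals: 832 → 821.)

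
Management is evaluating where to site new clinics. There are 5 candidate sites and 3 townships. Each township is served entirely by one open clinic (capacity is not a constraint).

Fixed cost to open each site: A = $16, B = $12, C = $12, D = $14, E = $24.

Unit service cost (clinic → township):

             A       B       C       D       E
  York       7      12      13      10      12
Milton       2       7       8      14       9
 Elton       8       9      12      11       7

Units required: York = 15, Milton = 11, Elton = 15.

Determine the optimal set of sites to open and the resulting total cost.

Open A only; minimum total cost 263.

For any fixed open set, each township goes to its cheapest open site; total = fixed + service.
{A}: York→A 7·15=105, Milton→A 2·11=22, Elton→A 8·15=120. Service 247; fixed 16; total 263.
{A, E}: service 232 + fixed 40 = 272
{A, B}: service 247 + fixed 28 = 275
{A, B, C, D, E}: service 232 + fixed 78 = 310
No other subset beats 263.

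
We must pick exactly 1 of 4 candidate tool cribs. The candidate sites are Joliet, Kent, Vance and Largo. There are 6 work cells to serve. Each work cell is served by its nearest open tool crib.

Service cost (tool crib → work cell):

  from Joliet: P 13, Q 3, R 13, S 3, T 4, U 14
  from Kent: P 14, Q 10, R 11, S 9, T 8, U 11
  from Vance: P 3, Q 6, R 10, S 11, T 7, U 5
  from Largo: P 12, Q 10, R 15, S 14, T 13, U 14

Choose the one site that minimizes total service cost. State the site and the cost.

With exactly 1 open, each work cell uses its cheapest among the chosen.
{Vance}: P→Vance 3, Q→Vance 6, R→Vance 10, S→Vance 11, T→Vance 7, U→Vance 5. Service cost 42.
{Joliet}: service cost 50
{Kent}: service cost 63
Among all 4 size-1 choices, {Vance} is lowest.

Choose Vance only; total service cost 42.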